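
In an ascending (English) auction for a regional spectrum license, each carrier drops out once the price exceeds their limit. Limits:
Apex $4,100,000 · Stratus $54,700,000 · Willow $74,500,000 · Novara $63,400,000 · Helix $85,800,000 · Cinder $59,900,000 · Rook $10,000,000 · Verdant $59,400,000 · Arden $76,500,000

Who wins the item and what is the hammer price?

Helix wins at $76,500,000

Limits in order: 85,800,000 (Helix) > 76,500,000 (Arden) > 74,500,000 (Willow) > 63,400,000 (Novara) > 59,900,000 (Cinder) > 59,400,000 (Verdant) > …
Once the price passes $76,500,000, only Helix is left; the hammer falls at Arden's limit of $76,500,000.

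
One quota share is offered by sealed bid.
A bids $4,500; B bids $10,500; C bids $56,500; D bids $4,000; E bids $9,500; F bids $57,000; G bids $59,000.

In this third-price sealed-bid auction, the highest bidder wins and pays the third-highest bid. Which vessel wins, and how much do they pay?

Bids ranked: 59,000 (G) > 57,000 (F) > 56,500 (C) > 10,500 (B) > 9,500 (E) > 4,500 (A) > …
G is highest; pays the third-highest bid, $56,500.

G pays $56,500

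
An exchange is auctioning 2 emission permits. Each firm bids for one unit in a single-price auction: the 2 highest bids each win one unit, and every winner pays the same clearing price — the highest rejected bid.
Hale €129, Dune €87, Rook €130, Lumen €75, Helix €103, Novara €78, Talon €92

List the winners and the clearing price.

Rook, Hale; each pays €103

Bids ranked high→low: 130 (Rook), 129 (Hale), 103 (Helix), 92 (Talon), …
Top 2: Rook, Hale.
Highest unsuccessful bid: €103 → clearing price.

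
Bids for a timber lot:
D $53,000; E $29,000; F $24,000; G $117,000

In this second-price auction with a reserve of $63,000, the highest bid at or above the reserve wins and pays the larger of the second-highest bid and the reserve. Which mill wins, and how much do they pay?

Second-price auction with a reserve of $63,000: the highest bid at or above the reserve wins and pays the larger of the second-highest bid and the reserve.
Sorting bids: 117,000 (G) > 53,000 (D) > 29,000 (E) > 24,000 (F)
Highest eligible bid: G at $117,000.
max(second-highest $53,000, reserve $63,000) = $63,000.

G pays $63,000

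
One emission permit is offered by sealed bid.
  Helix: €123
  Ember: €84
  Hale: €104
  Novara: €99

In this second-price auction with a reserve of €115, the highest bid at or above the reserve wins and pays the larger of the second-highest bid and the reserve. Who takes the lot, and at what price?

Helix pays €115

Sorting bids: 123 (Helix) > 104 (Hale) > 99 (Novara) > 84 (Ember)
Helix has the top bid at or above the reserve (€123).
Second-highest bid €104 is below the reserve €115, so the reserve binds → payment €115.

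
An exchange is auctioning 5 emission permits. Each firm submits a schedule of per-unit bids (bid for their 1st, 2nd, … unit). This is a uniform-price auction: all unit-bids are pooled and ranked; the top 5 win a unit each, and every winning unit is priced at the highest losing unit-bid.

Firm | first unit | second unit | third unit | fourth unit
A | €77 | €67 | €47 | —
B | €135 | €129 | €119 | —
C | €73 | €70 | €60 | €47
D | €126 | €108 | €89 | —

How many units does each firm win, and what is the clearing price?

B 3, D 2; clearing price €89

Merging the schedules and taking the best 5: 135 (B-1), 129 (B-2), 126 (D-1), 119 (B-3), 108 (D-2)
The (k+1)-th unit-bid is €89.
Allocation: B 3, D 2.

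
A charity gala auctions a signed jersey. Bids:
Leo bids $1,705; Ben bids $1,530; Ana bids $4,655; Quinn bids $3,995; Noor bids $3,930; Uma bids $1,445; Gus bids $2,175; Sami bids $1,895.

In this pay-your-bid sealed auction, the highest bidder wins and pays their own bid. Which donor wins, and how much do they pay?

Bids ranked: 4,655 (Ana) > 3,995 (Quinn) > 3,930 (Noor) > 2,175 (Gus) > 1,895 (Sami) > 1,705 (Leo) > …
Ana has the highest bid and pays exactly that: $4,655.

Ana pays $4,655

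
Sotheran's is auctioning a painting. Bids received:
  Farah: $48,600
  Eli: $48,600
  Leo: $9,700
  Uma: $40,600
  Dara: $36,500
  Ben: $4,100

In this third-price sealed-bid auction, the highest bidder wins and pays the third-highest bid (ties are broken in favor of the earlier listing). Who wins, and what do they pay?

Rule: the highest bidder wins and pays the third-highest bid.
Sorting bids: 48,600 (Farah) > 48,600 (Eli) > 40,600 (Uma) > 36,500 (Dara) > 9,700 (Leo) > 4,100 (Ben)
Farah and Eli tie at $48,600; tie-break gives it to Farah.
Farah is highest; pays the third-highest bid, $40,600.

Farah pays $40,600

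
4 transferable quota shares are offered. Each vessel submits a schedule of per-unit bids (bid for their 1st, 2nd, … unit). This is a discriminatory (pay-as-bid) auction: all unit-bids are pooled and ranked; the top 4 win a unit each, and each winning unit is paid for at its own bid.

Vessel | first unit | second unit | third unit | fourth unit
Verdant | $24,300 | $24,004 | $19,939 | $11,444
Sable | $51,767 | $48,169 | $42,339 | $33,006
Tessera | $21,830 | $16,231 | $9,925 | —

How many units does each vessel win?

Sable 4

Merging the schedules and taking the best 4: 51,767 (Sable-1), 48,169 (Sable-2), 42,339 (Sable-3), 33,006 (Sable-4)
Next rejected bid: $24,300 (not a price — pay-as-bid).
Allocation: Sable 4.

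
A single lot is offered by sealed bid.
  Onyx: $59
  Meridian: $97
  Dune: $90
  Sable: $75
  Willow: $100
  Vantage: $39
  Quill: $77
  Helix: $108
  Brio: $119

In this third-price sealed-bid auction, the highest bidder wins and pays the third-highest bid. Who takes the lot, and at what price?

Brio pays $100

Sorting bids: 119 (Brio) > 108 (Helix) > 100 (Willow) > 97 (Meridian) > 90 (Dune) > 77 (Quill) > …
Brio is highest; pays the third-highest bid, $100.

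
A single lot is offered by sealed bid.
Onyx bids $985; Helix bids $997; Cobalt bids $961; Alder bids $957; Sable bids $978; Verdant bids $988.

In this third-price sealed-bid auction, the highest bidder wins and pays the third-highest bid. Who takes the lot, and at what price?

Helix pays $985

Third-price sealed-bid auction: the highest bidder wins and pays the third-highest bid.
Sorting bids: 997 (Helix) > 988 (Verdant) > 985 (Onyx) > 978 (Sable) > 961 (Cobalt) > 957 (Alder)
Helix wins; payment is bid #3 in the ranking = $985.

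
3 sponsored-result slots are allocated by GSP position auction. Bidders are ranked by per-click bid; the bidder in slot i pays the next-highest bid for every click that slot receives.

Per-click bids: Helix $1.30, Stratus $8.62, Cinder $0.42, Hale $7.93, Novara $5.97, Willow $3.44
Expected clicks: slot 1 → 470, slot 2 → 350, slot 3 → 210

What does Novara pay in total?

Novara pays $722.40

Per-click bids in order: $8.62 (Stratus) > $7.93 (Hale) > $5.97 (Novara) > $3.44 (Willow) > …
Novara holds slot 3 → pays next bid $3.44 × 210 clicks = $722.40.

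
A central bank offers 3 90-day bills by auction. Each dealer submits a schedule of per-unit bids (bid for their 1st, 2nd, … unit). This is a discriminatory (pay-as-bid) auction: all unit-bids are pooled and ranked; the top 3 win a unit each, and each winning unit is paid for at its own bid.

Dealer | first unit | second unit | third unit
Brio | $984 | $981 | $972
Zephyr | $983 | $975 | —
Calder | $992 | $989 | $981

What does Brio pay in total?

Merging the schedules and taking the best 3: 992 (Calder-1), 989 (Calder-2), 984 (Brio-1)
Next rejected bid: $983 (not a price — pay-as-bid).
Brio's winning unit-bids: 984 = $984.

Brio pays $984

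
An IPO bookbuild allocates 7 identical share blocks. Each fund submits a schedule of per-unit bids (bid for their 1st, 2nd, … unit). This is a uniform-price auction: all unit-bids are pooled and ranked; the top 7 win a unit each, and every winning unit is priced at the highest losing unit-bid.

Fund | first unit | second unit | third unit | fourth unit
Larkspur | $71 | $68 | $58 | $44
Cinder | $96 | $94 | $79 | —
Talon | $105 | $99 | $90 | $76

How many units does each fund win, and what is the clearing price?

Pooled unit-bids ranked (top 7): 105 (Talon-1), 99 (Talon-2), 96 (Cinder-1), 94 (Cinder-2), 90 (Talon-3), 79 (Cinder-3), 76 (Talon-4)
First bid not allocated: $71.
Allocation: Cinder 3, Talon 4.

Cinder 3, Talon 4; clearing price $71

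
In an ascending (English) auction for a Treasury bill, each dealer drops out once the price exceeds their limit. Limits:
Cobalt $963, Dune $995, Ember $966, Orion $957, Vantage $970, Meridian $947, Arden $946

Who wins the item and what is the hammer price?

Dune wins at $970

Sorting limits: 995 (Dune) > 970 (Vantage) > 966 (Ember) > 963 (Cobalt) > 957 (Orion) > 947 (Meridian) > …
Bidding ends when Vantage exits at $970; Dune takes it.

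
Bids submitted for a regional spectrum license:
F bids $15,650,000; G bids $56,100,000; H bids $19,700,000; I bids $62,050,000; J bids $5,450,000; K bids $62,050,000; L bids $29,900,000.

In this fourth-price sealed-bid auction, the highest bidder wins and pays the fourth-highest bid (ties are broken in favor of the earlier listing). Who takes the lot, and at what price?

I pays $29,900,000

Bids ranked: 62,050,000 (I) > 62,050,000 (K) > 56,100,000 (G) > 29,900,000 (L) > 19,700,000 (H) > 15,650,000 (F) > …
Tie at $62,050,000 → I wins by tie-break.
I is highest; pays the fourth-highest bid, $29,900,000.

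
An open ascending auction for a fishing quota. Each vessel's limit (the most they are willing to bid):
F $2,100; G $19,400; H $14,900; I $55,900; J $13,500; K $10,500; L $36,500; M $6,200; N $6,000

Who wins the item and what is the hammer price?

Rule: the price rises until one bidder remains; the winner pays the price at which the last rival dropped out.
Limits in order: 55,900 (I) > 36,500 (L) > 19,400 (G) > 14,900 (H) > 13,500 (J) > 10,500 (K) > …
Once the price passes $36,500, only I is left; the hammer falls at L's limit of $36,500.

I wins at $36,500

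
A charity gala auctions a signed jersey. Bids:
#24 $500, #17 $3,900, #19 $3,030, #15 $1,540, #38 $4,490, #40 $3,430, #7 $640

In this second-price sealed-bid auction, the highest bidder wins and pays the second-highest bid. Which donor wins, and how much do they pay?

#38 pays $3,900

Second-price sealed-bid auction: the highest bidder wins and pays the second-highest bid.
Bids ranked: 4,490 (#38) > 3,900 (#17) > 3,430 (#40) > 3,030 (#19) > 1,540 (#15) > 640 (#7) > …
Second-price: #38 pays #17's bid of $3,900.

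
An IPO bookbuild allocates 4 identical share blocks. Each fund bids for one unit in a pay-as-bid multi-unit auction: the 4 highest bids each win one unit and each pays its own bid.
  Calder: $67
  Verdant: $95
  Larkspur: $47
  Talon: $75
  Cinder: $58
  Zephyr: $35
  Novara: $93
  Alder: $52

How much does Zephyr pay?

Sorting: 95 (Verdant), 93 (Novara), 75 (Talon), 67 (Calder), 58 (Cinder), 52 (Alder), …
Winners (4 units): Verdant, Novara, Talon, Calder.
Zephyr does not win → $0.

Zephyr pays $0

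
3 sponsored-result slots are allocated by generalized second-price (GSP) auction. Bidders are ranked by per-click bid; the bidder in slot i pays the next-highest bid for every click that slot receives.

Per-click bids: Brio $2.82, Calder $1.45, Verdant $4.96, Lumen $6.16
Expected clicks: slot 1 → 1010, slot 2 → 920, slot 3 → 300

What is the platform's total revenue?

Ranked by bid: $6.16 (Lumen) > $4.96 (Verdant) > $2.82 (Brio) > $1.45 (Calder)
Slot 1: Lumen pays $4.96 × 1010 = $5009.60
Slot 2: Verdant pays $2.82 × 920 = $2594.40
Slot 3: Brio pays $1.45 × 300 = $435.00
Total = $8039.00

Total revenue: $8039.00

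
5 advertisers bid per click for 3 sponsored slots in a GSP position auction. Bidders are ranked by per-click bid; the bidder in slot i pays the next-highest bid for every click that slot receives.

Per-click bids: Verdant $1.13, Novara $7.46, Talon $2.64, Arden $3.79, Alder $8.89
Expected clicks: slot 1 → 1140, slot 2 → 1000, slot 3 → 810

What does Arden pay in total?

Ranked by bid: $8.89 (Alder) > $7.46 (Novara) > $3.79 (Arden) > $2.64 (Talon) > …
Arden holds slot 3 → pays next bid $2.64 × 810 clicks = $2138.40.

Arden pays $2138.40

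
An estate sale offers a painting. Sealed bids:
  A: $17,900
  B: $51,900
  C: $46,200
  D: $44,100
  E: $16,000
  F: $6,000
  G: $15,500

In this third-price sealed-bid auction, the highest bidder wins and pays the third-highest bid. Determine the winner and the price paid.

Third-price sealed-bid auction: the highest bidder wins and pays the third-highest bid.
Sorting bids: 51,900 (B) > 46,200 (C) > 44,100 (D) > 17,900 (A) > 16,000 (E) > 15,500 (G) > …
B wins; payment is bid #3 in the ranking = $44,100.

B pays $44,100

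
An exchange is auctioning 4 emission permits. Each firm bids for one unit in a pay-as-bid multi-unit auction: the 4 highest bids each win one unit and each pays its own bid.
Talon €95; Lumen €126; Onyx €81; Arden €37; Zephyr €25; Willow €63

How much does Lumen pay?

Bids ranked high→low: 126 (Lumen), 95 (Talon), 81 (Onyx), 63 (Willow), 37 (Arden), 25 (Zephyr)
Winners (4 units): Lumen, Talon, Onyx, Willow.
Lumen wins → own bid €126.

Lumen pays €126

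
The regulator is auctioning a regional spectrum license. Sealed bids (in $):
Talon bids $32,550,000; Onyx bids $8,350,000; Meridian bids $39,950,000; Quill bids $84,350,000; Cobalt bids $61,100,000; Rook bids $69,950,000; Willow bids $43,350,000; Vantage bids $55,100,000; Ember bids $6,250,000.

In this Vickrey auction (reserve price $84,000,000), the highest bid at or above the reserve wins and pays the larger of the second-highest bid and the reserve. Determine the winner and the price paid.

Quill pays $84,000,000

Sorting bids: 84,350,000 (Quill) > 69,950,000 (Rook) > 61,100,000 (Cobalt) > 55,100,000 (Vantage) > 43,350,000 (Willow) > 39,950,000 (Meridian) > …
Highest eligible bid: Quill at $84,350,000.
max(second-highest $69,950,000, reserve $84,000,000) = $84,000,000.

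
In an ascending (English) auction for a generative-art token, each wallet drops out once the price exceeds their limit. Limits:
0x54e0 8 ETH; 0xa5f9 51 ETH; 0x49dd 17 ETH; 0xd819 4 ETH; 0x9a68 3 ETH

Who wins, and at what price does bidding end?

Rule: the price rises until one bidder remains; the winner pays the price at which the last rival dropped out.
Limits in order: 51 (0xa5f9) > 17 (0x49dd) > 8 (0x54e0) > 4 (0xd819) > 3 (0x9a68)
Bidding ends when 0x49dd exits at 17 ETH; 0xa5f9 takes it.

0xa5f9 wins at 17 ETH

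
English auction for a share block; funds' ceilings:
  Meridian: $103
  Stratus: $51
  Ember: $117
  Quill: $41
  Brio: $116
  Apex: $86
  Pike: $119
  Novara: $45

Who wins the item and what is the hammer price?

Limits in order: 119 (Pike) > 117 (Ember) > 116 (Brio) > 103 (Meridian) > 86 (Apex) > 51 (Stratus) > …
Bidding ends when Ember exits at $117; Pike takes it.

Pike wins at $117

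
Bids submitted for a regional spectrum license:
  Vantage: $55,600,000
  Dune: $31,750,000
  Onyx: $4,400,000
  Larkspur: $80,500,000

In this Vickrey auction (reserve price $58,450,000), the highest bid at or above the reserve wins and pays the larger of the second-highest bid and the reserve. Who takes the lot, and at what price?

Sorting bids: 80,500,000 (Larkspur) > 55,600,000 (Vantage) > 31,750,000 (Dune) > 4,400,000 (Onyx)
Highest eligible bid: Larkspur at $80,500,000.
Second-highest bid $55,600,000 is below the reserve $58,450,000, so the reserve binds → payment $58,450,000.

Larkspur pays $58,450,000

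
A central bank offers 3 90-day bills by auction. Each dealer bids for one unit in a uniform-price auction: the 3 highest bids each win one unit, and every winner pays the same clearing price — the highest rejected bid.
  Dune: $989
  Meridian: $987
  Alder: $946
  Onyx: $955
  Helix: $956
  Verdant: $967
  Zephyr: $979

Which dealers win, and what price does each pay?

Ordering the bids: 989 (Dune), 987 (Meridian), 979 (Zephyr), 967 (Verdant), 956 (Helix), …
Winners (3 units): Dune, Meridian, Zephyr.
First losing bid is Verdant's $967, which sets the uniform price.

Dune, Meridian, Zephyr; each pays $967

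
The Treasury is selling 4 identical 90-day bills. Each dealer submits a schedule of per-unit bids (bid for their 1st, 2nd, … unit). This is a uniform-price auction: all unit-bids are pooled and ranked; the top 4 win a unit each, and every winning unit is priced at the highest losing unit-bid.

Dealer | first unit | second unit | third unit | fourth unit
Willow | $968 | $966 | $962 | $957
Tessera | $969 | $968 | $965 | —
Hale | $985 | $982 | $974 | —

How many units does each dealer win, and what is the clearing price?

Hale 3, Tessera 1; clearing price $968

All unit-bids, highest first — top 4: 985 (Hale-1), 982 (Hale-2), 974 (Hale-3), 969 (Tessera-1)
Highest rejected unit-bid = $968.
Allocation: Hale 3, Tessera 1.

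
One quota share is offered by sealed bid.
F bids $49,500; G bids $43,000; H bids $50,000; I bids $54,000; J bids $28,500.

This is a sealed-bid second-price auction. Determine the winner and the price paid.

I pays $50,000

Bids ranked: 54,000 (I) > 50,000 (H) > 49,500 (F) > 43,000 (G) > 28,500 (J)
I wins with the highest bid; price is set by the runner-up at $50,000.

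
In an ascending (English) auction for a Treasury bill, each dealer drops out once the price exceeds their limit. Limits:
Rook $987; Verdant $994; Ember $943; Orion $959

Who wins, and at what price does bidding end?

Verdant wins at $987

Limits in order: 994 (Verdant) > 987 (Rook) > 959 (Orion) > 943 (Ember)
Rook is the last rival to drop out, at $987; Verdant remains and wins at that price.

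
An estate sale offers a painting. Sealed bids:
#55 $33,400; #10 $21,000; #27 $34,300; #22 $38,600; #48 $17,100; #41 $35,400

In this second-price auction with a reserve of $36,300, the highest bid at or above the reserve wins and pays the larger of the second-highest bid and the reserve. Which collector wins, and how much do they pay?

#22 pays $36,300

Bids in order: 38,600 (#22) > 35,400 (#41) > 34,300 (#27) > 33,400 (#55) > 21,000 (#10) > 17,100 (#48)
#22 has the top bid at or above the reserve ($38,600).
Second-highest bid $35,400 is below the reserve $36,300, so the reserve binds → payment $36,300.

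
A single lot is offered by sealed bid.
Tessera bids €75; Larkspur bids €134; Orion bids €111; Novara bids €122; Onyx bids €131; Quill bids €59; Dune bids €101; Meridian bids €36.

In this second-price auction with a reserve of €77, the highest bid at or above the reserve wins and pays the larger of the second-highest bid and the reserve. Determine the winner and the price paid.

Rule: the highest bid at or above the reserve wins and pays the larger of the second-highest bid and the reserve.
Bids in order: 134 (Larkspur) > 131 (Onyx) > 122 (Novara) > 111 (Orion) > 101 (Dune) > 75 (Tessera) > …
Larkspur has the top bid at or above the reserve (€134).
max(second-highest €131, reserve €77) = €131; the reserve does not bind.

Larkspur pays €131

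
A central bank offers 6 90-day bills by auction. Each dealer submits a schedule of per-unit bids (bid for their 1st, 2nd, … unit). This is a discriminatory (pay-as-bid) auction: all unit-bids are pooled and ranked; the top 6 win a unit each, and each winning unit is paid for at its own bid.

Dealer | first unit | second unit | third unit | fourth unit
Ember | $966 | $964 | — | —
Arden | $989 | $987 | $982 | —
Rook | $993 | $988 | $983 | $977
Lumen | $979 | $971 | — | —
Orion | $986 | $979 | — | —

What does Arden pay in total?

Arden pays $1,976

All unit-bids, highest first — top 6: 993 (Rook-1), 989 (Arden-1), 988 (Rook-2), 987 (Arden-2), 986 (Orion-1), 983 (Rook-3)
Next rejected bid: $982 (not a price — pay-as-bid).
Arden's winning unit-bids: 989 + 987 = $1,976.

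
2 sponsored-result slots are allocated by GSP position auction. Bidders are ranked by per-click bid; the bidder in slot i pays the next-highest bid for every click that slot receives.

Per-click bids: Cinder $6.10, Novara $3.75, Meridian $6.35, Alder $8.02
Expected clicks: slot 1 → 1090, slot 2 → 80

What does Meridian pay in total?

Ranked by bid: $8.02 (Alder) > $6.35 (Meridian) > $6.10 (Cinder) > …
Meridian holds slot 2 → pays next bid $6.10 × 80 clicks = $488.00.

Meridian pays $488.00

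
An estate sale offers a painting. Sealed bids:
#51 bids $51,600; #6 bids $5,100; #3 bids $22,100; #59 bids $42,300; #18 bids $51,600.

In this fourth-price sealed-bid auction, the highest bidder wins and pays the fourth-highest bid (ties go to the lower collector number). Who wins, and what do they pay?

#18 pays $22,100

Bids in order: 51,600 (#18) > 51,600 (#51) > 42,300 (#59) > 22,100 (#3) > 5,100 (#6)
#18 and #51 tie at $51,600; tie-break gives it to #18.
#18 wins; payment is bid #4 in the ranking = $22,100.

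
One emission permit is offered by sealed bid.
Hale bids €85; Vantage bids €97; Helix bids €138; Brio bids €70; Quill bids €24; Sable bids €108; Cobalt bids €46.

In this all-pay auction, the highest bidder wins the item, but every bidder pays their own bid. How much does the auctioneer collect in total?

Bids in order: 138 (Helix) > 108 (Sable) > 97 (Vantage) > 85 (Hale) > 70 (Brio) > 46 (Cobalt) > …
Helix wins with the top bid; all bids are sunk regardless.
Every bidder forfeits their bid regardless of winning.
Revenue = 85 + 97 + 138 + 70 + 24 + 108 + 46 = €568.

Total revenue: €568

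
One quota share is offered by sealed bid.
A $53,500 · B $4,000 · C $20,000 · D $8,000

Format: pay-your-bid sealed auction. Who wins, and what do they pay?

Sorting bids: 53,500 (A) > 20,000 (C) > 8,000 (D) > 4,000 (B)
A is highest → pays own bid, $53,500.

A pays $53,500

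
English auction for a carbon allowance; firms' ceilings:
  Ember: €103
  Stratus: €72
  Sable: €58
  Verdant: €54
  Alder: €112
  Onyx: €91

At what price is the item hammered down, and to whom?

Alder wins at €103

Limits in order: 112 (Alder) > 103 (Ember) > 91 (Onyx) > 72 (Stratus) > 58 (Sable) > 54 (Verdant)
Once the price passes €103, only Alder is left; the hammer falls at Ember's limit of €103.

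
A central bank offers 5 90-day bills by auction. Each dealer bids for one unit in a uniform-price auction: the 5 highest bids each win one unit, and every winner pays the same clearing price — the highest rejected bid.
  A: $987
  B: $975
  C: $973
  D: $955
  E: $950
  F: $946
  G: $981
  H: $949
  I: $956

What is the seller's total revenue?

Bids ranked high→low: 987 (A), 981 (G), 975 (B), 973 (C), 956 (I), 955 (D), 950 (E), …
Top 5: A, G, B, C, I.
Clearing price = highest rejected bid = $955.
Total revenue = 5 × $955 = $4,775.

Total revenue: $4,775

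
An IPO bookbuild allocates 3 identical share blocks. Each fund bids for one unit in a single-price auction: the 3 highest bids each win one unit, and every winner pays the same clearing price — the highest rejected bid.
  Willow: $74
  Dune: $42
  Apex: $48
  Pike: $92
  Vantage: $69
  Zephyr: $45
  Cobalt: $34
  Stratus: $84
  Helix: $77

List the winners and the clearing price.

Ordering the bids: 92 (Pike), 84 (Stratus), 77 (Helix), 74 (Willow), 69 (Vantage), …
The 3 highest are Pike, Stratus, Helix.
First losing bid is Willow's $74, which sets the uniform price.

Pike, Stratus, Helix; each pays $74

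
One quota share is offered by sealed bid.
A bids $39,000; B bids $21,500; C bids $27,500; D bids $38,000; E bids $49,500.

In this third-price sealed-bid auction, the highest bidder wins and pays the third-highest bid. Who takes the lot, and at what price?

Rule: the highest bidder wins and pays the third-highest bid.
Bids in order: 49,500 (E) > 39,000 (A) > 38,000 (D) > 27,500 (C) > 21,500 (B)
E is highest; pays the third-highest bid, $38,000.

E pays $38,000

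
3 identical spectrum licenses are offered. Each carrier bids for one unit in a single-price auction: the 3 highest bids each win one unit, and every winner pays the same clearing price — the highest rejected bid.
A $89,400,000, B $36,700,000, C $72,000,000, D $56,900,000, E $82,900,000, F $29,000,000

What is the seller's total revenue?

Bids ranked high→low: 89,400,000 (A), 82,900,000 (E), 72,000,000 (C), 56,900,000 (D), 36,700,000 (B), …
The 3 highest are A, E, C.
First losing bid is D's $56,900,000, which sets the uniform price.
Total revenue = 3 × $56,900,000 = $170,700,000.

Total revenue: $170,700,000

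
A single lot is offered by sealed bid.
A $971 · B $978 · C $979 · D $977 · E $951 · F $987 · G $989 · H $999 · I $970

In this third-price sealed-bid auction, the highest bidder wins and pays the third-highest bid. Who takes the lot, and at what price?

H pays $987

Rule: the highest bidder wins and pays the third-highest bid.
Sorting bids: 999 (H) > 989 (G) > 987 (F) > 979 (C) > 978 (B) > 977 (D) > …
H is highest; pays the third-highest bid, $987.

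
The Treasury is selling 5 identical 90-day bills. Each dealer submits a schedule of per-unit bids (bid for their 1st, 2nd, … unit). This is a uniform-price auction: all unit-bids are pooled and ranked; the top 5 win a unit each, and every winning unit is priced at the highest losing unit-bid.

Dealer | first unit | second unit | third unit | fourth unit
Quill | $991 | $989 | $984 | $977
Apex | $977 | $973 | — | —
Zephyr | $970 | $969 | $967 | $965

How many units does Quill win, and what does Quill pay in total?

Quill: 4 units, pays $3,892

Merging the schedules and taking the best 5: 991 (Quill-1), 989 (Quill-2), 984 (Quill-3), 977 (Quill-4), 977 (Apex-1)
Highest rejected unit-bid = $973.
Quill wins 4 unit(s) at $973 each.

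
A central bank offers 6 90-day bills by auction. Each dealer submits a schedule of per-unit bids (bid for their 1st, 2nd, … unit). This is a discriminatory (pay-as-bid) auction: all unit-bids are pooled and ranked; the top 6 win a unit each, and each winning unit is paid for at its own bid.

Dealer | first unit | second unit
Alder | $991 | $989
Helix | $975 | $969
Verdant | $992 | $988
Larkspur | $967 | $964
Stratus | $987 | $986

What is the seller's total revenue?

Total revenue: $5,933

All unit-bids, highest first — top 6: 992 (Verdant-1), 991 (Alder-1), 989 (Alder-2), 988 (Verdant-2), 987 (Stratus-1), 986 (Stratus-2)
Next rejected bid: $975 (not a price — pay-as-bid).
Each winning unit pays its own bid.
Revenue = 992 + 991 + 989 + 988 + 987 + 986 = $5,933.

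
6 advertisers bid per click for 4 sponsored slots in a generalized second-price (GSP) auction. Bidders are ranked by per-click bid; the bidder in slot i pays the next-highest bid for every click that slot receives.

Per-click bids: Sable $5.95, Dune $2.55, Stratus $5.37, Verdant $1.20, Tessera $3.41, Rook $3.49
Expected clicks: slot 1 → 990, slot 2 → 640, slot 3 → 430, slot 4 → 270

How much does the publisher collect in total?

Sorting advertisers: $5.95 (Sable) > $5.37 (Stratus) > $3.49 (Rook) > $3.41 (Tessera) > $2.55 (Dune) > …
Slot 1: Sable pays $5.37 × 990 = $5316.30
Slot 2: Stratus pays $3.49 × 640 = $2233.60
Slot 3: Rook pays $3.41 × 430 = $1466.30
Slot 4: Tessera pays $2.55 × 270 = $688.50
Total = $9704.70

Total revenue: $9704.70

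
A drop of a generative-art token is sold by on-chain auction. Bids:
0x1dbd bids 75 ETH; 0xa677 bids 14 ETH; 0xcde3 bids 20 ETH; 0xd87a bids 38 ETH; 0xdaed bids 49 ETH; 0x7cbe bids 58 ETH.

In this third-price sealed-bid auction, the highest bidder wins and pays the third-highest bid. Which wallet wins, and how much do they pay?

0x1dbd pays 49 ETH

Sorting bids: 75 (0x1dbd) > 58 (0x7cbe) > 49 (0xdaed) > 38 (0xd87a) > 20 (0xcde3) > 14 (0xa677)
0x1dbd wins; payment is bid #3 in the ranking = 49 ETH.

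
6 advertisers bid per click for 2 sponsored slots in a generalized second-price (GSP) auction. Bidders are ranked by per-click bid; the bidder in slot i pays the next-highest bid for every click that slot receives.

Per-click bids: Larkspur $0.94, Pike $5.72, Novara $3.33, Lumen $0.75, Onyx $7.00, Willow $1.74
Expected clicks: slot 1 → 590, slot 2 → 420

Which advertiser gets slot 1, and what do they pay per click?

Per-click bids in order: $7.00 (Onyx) > $5.72 (Pike) > $3.33 (Novara) > …
Slot 1 goes to the first-ranked bidder, Onyx, who pays the next bid down: $5.72/click.

Onyx; $5.72 per click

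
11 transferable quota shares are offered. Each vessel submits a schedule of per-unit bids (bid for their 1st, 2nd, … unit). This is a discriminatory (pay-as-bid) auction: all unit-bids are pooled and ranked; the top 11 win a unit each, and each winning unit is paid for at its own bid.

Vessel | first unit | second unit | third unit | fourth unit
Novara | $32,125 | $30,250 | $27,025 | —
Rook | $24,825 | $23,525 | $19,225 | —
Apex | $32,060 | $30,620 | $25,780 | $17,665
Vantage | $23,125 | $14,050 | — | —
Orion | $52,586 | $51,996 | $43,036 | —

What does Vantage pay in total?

Pooled unit-bids ranked (top 11): 52,586 (Orion-1), 51,996 (Orion-2), 43,036 (Orion-3), 32,125 (Novara-1), 32,060 (Apex-1), 30,620 (Apex-2), 30,250 (Novara-2), 27,025 (Novara-3), 25,780 (Apex-3), 24,825 (Rook-1), 23,525 (Rook-2)
Next rejected bid: $23,125 (not a price — pay-as-bid).
Vantage wins no units.

Vantage pays $0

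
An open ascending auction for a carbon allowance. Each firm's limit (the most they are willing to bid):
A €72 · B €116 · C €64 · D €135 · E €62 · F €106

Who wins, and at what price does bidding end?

D wins at €116

Ascending (English) auction: the price rises until one bidder remains; the winner pays the price at which the last rival dropped out.
Limits in order: 135 (D) > 116 (B) > 106 (F) > 72 (A) > 64 (C) > 62 (E)
B is the last rival to drop out, at €116; D remains and wins at that price.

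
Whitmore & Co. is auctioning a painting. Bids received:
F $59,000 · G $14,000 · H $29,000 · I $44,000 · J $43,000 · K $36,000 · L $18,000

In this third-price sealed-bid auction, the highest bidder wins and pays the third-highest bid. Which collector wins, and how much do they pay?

F pays $43,000

Rule: the highest bidder wins and pays the third-highest bid.
Bids ranked: 59,000 (F) > 44,000 (I) > 43,000 (J) > 36,000 (K) > 29,000 (H) > 18,000 (L) > …
F wins; payment is bid #3 in the ranking = $43,000.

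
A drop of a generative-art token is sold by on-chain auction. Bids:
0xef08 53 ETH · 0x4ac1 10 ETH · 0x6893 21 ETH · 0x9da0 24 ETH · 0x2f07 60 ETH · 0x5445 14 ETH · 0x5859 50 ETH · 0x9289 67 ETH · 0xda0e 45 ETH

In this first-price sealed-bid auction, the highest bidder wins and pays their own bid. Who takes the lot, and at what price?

0x9289 pays 67 ETH

First-price sealed-bid auction: the highest bidder wins and pays their own bid.
Bids in order: 67 (0x9289) > 60 (0x2f07) > 53 (0xef08) > 50 (0x5859) > 45 (0xda0e) > 24 (0x9da0) > …
0x9289 is highest → pays own bid, 67 ETH.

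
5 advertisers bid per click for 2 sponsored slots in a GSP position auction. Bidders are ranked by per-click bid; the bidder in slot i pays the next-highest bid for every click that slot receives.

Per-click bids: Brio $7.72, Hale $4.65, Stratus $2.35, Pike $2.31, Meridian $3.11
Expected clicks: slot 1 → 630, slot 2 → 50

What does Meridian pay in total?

Meridian pays $0.00

Ranked by bid: $7.72 (Brio) > $4.65 (Hale) > $3.11 (Meridian) > …
Meridian ranks below slot 2 → no slot, pays nothing.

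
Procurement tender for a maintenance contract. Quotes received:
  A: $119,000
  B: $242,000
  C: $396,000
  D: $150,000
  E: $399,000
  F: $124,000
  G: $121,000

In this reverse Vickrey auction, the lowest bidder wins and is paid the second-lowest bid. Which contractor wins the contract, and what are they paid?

A is paid $121,000

Reverse Vickrey auction: the lowest bidder wins and is paid the second-lowest bid.
Sorting bids: 119,000 (A) < 121,000 (G) < 124,000 (F) < 150,000 (D) < 242,000 (B) < 396,000 (C) < …
A wins with the lowest bid; price is set by the runner-up at $121,000.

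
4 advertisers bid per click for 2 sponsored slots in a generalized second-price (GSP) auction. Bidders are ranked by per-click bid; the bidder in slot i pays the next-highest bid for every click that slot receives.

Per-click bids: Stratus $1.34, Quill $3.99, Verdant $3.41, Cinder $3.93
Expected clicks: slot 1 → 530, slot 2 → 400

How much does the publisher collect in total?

Total revenue: $3446.90

Per-click bids in order: $3.99 (Quill) > $3.93 (Cinder) > $3.41 (Verdant) > …
Slot 1: Quill pays $3.93 × 530 = $2082.90
Slot 2: Cinder pays $3.41 × 400 = $1364.00
Total = $3446.90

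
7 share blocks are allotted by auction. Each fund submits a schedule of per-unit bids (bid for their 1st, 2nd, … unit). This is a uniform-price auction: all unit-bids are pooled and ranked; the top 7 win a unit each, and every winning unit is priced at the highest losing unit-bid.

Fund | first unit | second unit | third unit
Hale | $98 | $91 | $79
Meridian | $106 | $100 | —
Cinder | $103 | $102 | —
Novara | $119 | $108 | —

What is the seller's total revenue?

Total revenue: $637

Pooled unit-bids ranked (top 7): 119 (Novara-1), 108 (Novara-2), 106 (Meridian-1), 103 (Cinder-1), 102 (Cinder-2), 100 (Meridian-2), 98 (Hale-1)
The (k+1)-th unit-bid is $91.
Allocation: Cinder 2, Hale 1, Meridian 2, Novara 2. Every unit priced at $91.
Revenue = 7 × 91 = $637.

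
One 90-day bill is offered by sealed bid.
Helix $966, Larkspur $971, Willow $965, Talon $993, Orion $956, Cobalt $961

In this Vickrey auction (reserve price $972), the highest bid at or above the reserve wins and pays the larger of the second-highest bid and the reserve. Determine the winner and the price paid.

Talon pays $972

Bids in order: 993 (Talon) > 971 (Larkspur) > 966 (Helix) > 965 (Willow) > 961 (Cobalt) > 956 (Orion)
Talon has the top bid at or above the reserve ($993).
Second-highest bid $971 is below the reserve $972, so the reserve binds → payment $972.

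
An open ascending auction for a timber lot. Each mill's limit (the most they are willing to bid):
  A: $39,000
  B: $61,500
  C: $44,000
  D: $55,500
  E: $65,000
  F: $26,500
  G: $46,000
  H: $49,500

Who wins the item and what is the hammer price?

Ascending (English) auction: the price rises until one bidder remains; the winner pays the price at which the last rival dropped out.
Limits ranked: 65,000 (E) > 61,500 (B) > 55,500 (D) > 49,500 (H) > 46,000 (G) > 44,000 (C) > …
B is the last rival to drop out, at $61,500; E remains and wins at that price.

E wins at $61,500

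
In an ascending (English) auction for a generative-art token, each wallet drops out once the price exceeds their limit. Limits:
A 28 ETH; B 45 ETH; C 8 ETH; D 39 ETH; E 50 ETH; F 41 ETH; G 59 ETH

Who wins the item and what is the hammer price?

Rule: the price rises until one bidder remains; the winner pays the price at which the last rival dropped out.
Limits ranked: 59 (G) > 50 (E) > 45 (B) > 41 (F) > 39 (D) > 28 (A) > …
E is the last rival to drop out, at 50 ETH; G remains and wins at that price.

G wins at 50 ETH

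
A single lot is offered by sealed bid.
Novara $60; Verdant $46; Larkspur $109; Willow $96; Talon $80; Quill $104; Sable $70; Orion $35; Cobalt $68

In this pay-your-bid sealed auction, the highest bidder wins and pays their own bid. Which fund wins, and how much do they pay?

Sorting bids: 109 (Larkspur) > 104 (Quill) > 96 (Willow) > 80 (Talon) > 70 (Sable) > 68 (Cobalt) > …
Larkspur is highest → pays own bid, $109.

Larkspur pays $109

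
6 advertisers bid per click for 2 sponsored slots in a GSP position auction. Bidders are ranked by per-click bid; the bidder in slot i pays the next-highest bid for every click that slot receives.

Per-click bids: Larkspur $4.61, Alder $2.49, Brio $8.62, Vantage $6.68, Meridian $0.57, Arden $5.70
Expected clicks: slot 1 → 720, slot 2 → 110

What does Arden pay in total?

Ranked by bid: $8.62 (Brio) > $6.68 (Vantage) > $5.70 (Arden) > …
Arden ranks below slot 2 → no slot, pays nothing.

Arden pays $0.00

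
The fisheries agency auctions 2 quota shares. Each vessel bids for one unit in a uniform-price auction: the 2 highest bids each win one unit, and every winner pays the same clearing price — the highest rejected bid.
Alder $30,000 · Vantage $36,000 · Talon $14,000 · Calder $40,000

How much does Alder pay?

Alder pays $0

Sorting: 40,000 (Calder), 36,000 (Vantage), 30,000 (Alder), 14,000 (Talon)
Winners (2 units): Calder, Vantage.
Clearing price = highest rejected bid = $30,000.
Alder does not win → pays $0.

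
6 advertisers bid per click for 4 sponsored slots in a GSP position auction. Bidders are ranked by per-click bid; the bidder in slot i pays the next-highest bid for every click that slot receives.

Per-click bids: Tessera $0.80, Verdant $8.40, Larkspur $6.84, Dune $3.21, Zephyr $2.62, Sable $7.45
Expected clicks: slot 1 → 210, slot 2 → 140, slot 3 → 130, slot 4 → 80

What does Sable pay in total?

Sable pays $957.60

Ranked by bid: $8.40 (Verdant) > $7.45 (Sable) > $6.84 (Larkspur) > $3.21 (Dune) > $2.62 (Zephyr) > …
Sable holds slot 2 → pays next bid $6.84 × 140 clicks = $957.60.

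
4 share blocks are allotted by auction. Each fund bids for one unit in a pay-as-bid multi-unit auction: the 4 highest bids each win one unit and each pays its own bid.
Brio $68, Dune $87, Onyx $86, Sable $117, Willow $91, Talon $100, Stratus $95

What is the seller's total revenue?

Total revenue: $403

Sorting: 117 (Sable), 100 (Talon), 95 (Stratus), 91 (Willow), 87 (Dune), 86 (Onyx), …
The 4 highest are Sable, Talon, Stratus, Willow.
Total revenue = 117 + 100 + 95 + 91 = $403.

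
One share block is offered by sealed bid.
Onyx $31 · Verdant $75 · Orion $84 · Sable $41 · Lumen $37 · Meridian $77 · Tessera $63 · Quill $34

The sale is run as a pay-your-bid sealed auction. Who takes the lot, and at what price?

Orion pays $84

Bids in order: 84 (Orion) > 77 (Meridian) > 75 (Verdant) > 63 (Tessera) > 41 (Sable) > 37 (Lumen) > …
Orion has the highest bid and pays exactly that: $84.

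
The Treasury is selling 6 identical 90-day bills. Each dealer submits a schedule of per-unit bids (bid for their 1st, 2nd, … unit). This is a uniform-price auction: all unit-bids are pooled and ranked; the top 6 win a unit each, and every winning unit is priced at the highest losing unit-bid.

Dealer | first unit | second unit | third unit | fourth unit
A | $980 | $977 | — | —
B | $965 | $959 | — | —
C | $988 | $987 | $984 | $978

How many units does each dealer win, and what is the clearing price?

Merging the schedules and taking the best 6: 988 (C-1), 987 (C-2), 984 (C-3), 980 (A-1), 978 (C-4), 977 (A-2)
First bid not allocated: $965.
Allocation: A 2, C 4.

A 2, C 4; clearing price $965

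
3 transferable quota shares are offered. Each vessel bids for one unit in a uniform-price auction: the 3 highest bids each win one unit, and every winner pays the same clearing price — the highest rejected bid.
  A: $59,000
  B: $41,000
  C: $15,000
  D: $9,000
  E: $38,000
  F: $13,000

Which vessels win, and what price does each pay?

Ordering the bids: 59,000 (A), 41,000 (B), 38,000 (E), 15,000 (C), 13,000 (F), …
Winners (3 units): A, B, E.
Clearing price = highest rejected bid = $15,000.

A, B, E; each pays $15,000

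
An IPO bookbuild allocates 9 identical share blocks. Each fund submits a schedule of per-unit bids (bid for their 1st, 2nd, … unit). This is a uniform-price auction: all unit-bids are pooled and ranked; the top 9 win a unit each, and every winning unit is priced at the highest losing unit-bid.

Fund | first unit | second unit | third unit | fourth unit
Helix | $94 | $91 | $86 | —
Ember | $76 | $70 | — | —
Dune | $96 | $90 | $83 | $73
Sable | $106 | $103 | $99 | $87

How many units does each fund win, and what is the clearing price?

Dune 2, Helix 3, Sable 4; clearing price $83

All unit-bids, highest first — top 9: 106 (Sable-1), 103 (Sable-2), 99 (Sable-3), 96 (Dune-1), 94 (Helix-1), 91 (Helix-2), 90 (Dune-2), 87 (Sable-4), 86 (Helix-3)
Highest rejected unit-bid = $83.
Allocation: Dune 2, Helix 3, Sable 4.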